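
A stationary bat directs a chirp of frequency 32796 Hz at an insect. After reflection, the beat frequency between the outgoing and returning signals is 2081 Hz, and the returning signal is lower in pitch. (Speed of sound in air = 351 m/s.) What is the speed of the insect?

Double Doppler shift off a moving reflector: f₂ = f₀ · (v + u)/(v − u) (u > 0 toward emitter).
Returning signal is lower, so f₂ = f₀ − Δf = 32796 − 2081 = 30715 Hz.
Rearranging, u = v · (f₂ − f₀)/(f₂ + f₀) = 351 × -2081/63511 ≈ -11.5 m/s.
So the insect is moving at 11.5 m/s away from the emitter.

11.5 m/s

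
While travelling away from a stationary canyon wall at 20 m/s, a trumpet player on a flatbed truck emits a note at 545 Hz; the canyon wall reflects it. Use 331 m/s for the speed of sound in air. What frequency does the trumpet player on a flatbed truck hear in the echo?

483 Hz

The canyon wall receives the sound from a moving source: f₁ = f₀ · v/(v + v_e) = 545 × 331/351 ≈ 514 Hz.
On the return leg the trumpet player on a flatbed truck is a moving observer: f₂ = f₁ · (v − v_e)/v = 514 × 311/331 ≈ 483 Hz.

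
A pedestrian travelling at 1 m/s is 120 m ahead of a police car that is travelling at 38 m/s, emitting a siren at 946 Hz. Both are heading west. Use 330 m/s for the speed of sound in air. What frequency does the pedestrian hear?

The pedestrian is ahead, so the police car is moving toward it while the pedestrian is moving away from the police car.
Both move, so f' = f · (v − v_o)/(v − v_s).
f' = 946 × (330 − 1)/(330 − 38) = 946 × 329/292 ≈ 1066 Hz.

1066 Hz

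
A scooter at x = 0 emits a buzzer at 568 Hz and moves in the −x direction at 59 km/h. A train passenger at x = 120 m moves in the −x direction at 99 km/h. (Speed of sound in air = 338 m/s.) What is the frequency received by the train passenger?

59 km/h = 16.39 m/s; 99 km/h = 27.5 m/s.
The observer lies on the +x side, so the source is heading away from the observer and the observer is heading toward the source.
Both move, so f' = f · (v + v_o)/(v + v_s).
f' = 568 × (338 + 27.5)/(338 + 16.39) = 568 × 365.5/354.39 ≈ 586 Hz.

586 Hz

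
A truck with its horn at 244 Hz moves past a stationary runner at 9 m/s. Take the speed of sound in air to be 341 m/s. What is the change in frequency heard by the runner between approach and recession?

12.9 Hz

Approaching: f₁ = f · v/(v − v_s) = 244 × 341/332 ≈ 250.6 Hz.
Receding: f₂ = f · v/(v + v_s) = 244 × 341/350 ≈ 237.7 Hz.
Drop: f₁ − f₂ = 2f·v·v_s/(v² − v_s²) = 2 × 244 × 341 × 9/(341² − 9²) ≈ 12.9 Hz.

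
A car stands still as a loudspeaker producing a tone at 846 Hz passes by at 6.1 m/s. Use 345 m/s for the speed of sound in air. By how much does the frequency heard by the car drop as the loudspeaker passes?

29.9 Hz

Approaching: f₁ = f · v/(v − v_s) = 846 × 345/338.9 ≈ 861.2 Hz.
Receding: f₂ = f · v/(v + v_s) = 846 × 345/351.1 ≈ 831.3 Hz.
Drop: f₁ − f₂ = 2f·v·v_s/(v² − v_s²) = 2 × 846 × 345 × 6.1/(345² − 6.1²) ≈ 29.9 Hz.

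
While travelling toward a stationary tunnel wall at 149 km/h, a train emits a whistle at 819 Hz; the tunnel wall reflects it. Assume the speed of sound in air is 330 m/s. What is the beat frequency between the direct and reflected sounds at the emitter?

235 Hz

149 km/h = 41.39 m/s.
The tunnel wall receives the sound from a moving source: f₁ = f₀ · v/(v − v_e) = 819 × 330/288.61 ≈ 936 Hz.
On the return leg the train is a moving observer: f₂ = f₁ · (v + v_e)/v = 936 × 371.39/330 ≈ 1054 Hz.
Equivalently f₂ = f₀ · (v + v_e)/(v − v_e).
Beat against the emitted tone: |f₂ − f₀| = 2v_e·f₀/(v − v_e) = 2 × 41.39 × 819/288.61 ≈ 235 Hz.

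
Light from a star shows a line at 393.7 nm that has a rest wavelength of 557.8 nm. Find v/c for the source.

λ'/λ₀ = 0.7058 < 1 (blueshift), so the source is approaching.
λ'/λ₀ = √((1 − β)/(1 + β)) for an approaching source ⇒ β = (1 − r²)/(1 + r²) with r = λ'/λ₀.
β = (1 − 0.4982)/(1 + 0.4982) ≈ 0.335.

0.335c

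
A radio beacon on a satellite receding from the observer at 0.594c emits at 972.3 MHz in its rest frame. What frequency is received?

490.7 MHz

Relativistic Doppler for frequency: f' = f₀ · √((1 − β)/(1 + β)).
f' = 972.3 × √(0.4060/1.5940) = 972.3 × 0.50468 ≈ 490.7 MHz.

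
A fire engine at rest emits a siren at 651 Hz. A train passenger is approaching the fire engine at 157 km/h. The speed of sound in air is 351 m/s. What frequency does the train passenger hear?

732 Hz

157 km/h = 43.61 m/s.
Only the observer moves, toward the source, so f' = f · (v + v_o)/v.
f' = 651 × (351 + 43.61)/351 = 651 × 394.61/351 ≈ 732 Hz.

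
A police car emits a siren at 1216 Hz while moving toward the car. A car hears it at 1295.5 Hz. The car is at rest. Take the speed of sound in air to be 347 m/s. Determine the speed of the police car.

21.3 m/s

f' = f · v/(v − v_s) ⇒ v_s = v · |1 − f/f'|.
v_s = 347 × |1 − 1216/1295.5| = 347 × 0.06137 ≈ 21.3 m/s.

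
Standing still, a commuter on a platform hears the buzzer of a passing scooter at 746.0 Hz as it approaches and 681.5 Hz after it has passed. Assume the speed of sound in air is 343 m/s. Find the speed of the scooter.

f₁/f₂ = (v + v_s)/(v − v_s), so v_s = v · (f₁ − f₂)/(f₁ + f₂).
v_s = 343 × (746.0 − 681.5)/(746.0 + 681.5) = 343 × 64.5/1427.5 ≈ 15.5 m/s.

15.5 m/s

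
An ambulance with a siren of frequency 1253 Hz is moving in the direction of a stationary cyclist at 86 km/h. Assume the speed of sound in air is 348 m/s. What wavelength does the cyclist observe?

86 km/h = 23.89 m/s.
Only the source moves, toward the listener, so f' = f · v/(v − v_s).
f' = 1253 × 348/(348 − 23.89) ≈ 1345 Hz.
λ' = v/f' = 348/1345.35 ≈ 25.9 cm.

25.9 cm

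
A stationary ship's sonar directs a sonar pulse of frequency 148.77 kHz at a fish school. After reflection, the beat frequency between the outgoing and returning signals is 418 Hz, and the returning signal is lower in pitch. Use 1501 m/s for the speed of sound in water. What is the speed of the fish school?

Double Doppler shift off a moving reflector: f₂ = f₀ · (v + u)/(v − u) (u > 0 toward emitter).
Returning signal is lower, so f₂ = f₀ − Δf = 148770 − 418 = 148352 Hz.
Rearranging, u = v · (f₂ − f₀)/(f₂ + f₀) = 1501 × -418/297122 ≈ -2.11 m/s.
So the fish school is moving at 2.11 m/s away from the emitter.

2.11 m/s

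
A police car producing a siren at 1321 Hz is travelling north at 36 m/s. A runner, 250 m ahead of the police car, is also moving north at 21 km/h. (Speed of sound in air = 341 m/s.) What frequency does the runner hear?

21 km/h = 5.833 m/s.
The runner is ahead, so the police car is moving toward it while the runner is moving away from the police car.
General Doppler shift: f' = f · (v − v_o)/(v − v_s).
f' = 1321 × (341 − 5.833)/(341 − 36) = 1321 × 335.17/305 ≈ 1452 Hz.

1452 Hz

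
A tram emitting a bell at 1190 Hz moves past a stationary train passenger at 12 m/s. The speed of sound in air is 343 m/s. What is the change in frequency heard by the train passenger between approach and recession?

Approaching: f₁ = f · v/(v − v_s) = 1190 × 343/331 ≈ 1233.1 Hz.
Receding: f₂ = f · v/(v + v_s) = 1190 × 343/355 ≈ 1149.8 Hz.
Drop: f₁ − f₂ = 2f·v·v_s/(v² − v_s²) = 2 × 1190 × 343 × 12/(343² − 12²) ≈ 83.4 Hz.

83.4 Hz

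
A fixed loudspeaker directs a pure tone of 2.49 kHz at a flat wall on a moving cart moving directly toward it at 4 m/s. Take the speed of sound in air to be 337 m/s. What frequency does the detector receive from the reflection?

2.55 kHz

At the flat wall on a moving cart (a moving observer), f₁ = f₀ · (v + u)/v = 2.49 × 341/337 ≈ 2.52 kHz.
On reflection it acts as a source moving toward the stationary detector: f₂ = f₁ · v/(v − u) = 2.52 × 337/333 ≈ 2.55 kHz.
Equivalently f₂ = f₀ · (v + u)/(v − u).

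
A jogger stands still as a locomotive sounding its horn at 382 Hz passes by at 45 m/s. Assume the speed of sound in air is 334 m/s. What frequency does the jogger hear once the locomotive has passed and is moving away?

337 Hz

Receding: f₂ = f · v/(v + v_s) = 382 × 334/379 ≈ 337 Hz.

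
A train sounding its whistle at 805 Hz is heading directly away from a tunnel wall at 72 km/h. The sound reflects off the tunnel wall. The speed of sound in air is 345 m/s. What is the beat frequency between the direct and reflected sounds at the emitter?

72 km/h = 20 m/s.
The tunnel wall receives the sound from a moving source: f₁ = f₀ · v/(v + v_e) = 805 × 345/365 ≈ 760.9 Hz.
On the return leg the train is a moving observer: f₂ = f₁ · (v − v_e)/v = 760.9 × 325/345 ≈ 716.8 Hz.
Beat against the emitted tone: |f₂ − f₀| = 2v_e·f₀/(v + v_e) = 2 × 20 × 805/365 ≈ 88 Hz.

88 Hz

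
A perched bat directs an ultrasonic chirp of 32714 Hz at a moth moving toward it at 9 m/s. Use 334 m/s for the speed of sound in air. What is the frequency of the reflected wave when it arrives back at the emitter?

The moth first receives the wave as a moving observer: f₁ = f₀ · (v + u)/v = 32714 × (334 + 9)/334 ≈ 33596 Hz.
On reflection it acts as a source moving toward the stationary detector: f₂ = f₁ · v/(v − u) = 33596 × 334/325 ≈ 34526 Hz.

34526 Hz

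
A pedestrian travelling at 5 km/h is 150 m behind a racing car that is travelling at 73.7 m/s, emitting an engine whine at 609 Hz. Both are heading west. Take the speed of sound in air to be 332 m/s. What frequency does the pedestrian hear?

5 km/h = 1.389 m/s.
The pedestrian is behind, so the racing car is moving away from it while the pedestrian is moving toward the racing car.
General Doppler shift: f' = f · (v + v_o)/(v + v_s).
f' = 609 × (332 + 1.389)/(332 + 73.7) = 609 × 333.39/405.7 ≈ 500 Hz.

500 Hz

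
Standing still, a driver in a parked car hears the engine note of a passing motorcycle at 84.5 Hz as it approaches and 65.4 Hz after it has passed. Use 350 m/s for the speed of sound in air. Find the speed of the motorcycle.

45 m/s

f₁/f₂ = (v + v_s)/(v − v_s), so v_s = v · (f₁ − f₂)/(f₁ + f₂).
v_s = 350 × (84.5 − 65.4)/(84.5 + 65.4) = 350 × 19.1/149.9 ≈ 45 m/s.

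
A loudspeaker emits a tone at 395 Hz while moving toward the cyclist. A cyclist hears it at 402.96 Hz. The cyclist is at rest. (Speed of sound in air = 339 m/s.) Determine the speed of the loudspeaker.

f' = f · v/(v − v_s) ⇒ v_s = v · |1 − f/f'|.
v_s = 339 × |1 − 395/402.96| = 339 × 0.01975 ≈ 6.7 m/s.

6.7 m/s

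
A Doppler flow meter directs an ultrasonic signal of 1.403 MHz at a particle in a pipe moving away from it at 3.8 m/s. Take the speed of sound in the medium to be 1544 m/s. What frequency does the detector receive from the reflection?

1.3961 MHz

At the particle in a pipe (a moving observer), f₁ = f₀ · (v − u)/v = 1.403 × 1540.2/1544 ≈ 1.3995 MHz.
On reflection it acts as a source moving away from the stationary detector: f₂ = f₁ · v/(v + u) = 1.3995 × 1544/1547.8 ≈ 1.3961 MHz.
Equivalently f₂ = f₀ · (v − u)/(v + u).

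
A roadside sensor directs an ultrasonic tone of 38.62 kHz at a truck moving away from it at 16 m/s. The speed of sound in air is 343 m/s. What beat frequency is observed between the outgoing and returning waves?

3442 Hz

At the truck (a moving observer), f₁ = f₀ · (v − u)/v = 38.62 × 327/343 ≈ 36.82 kHz.
On reflection it acts as a source moving away from the stationary detector: f₂ = f₁ · v/(v + u) = 36.82 × 343/359 ≈ 35.18 kHz.
Equivalently f₂ = f₀ · (v − u)/(v + u).
Beat frequency (with f₀ = 38620 Hz): |f₂ − f₀| = 2u·f₀/(v + u) = 2 × 16 × 38620/359 ≈ 3442 Hz.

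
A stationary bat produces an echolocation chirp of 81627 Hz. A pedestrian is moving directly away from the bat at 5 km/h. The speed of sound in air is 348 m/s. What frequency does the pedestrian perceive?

81301 Hz

5 km/h = 1.389 m/s.
Only the observer moves, away from the source, so f' = f · (v − v_o)/v.
f' = 81627 × (348 − 1.389)/348 = 81627 × 346.61/348 ≈ 81301 Hz.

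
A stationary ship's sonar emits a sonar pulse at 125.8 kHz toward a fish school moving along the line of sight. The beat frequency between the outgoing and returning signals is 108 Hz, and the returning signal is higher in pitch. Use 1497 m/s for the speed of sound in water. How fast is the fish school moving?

0.64 m/s

Double Doppler shift off a moving reflector: f₂ = f₀ · (v + u)/(v − u) (u > 0 toward emitter).
Returning signal is higher, so f₂ = f₀ + Δf = 125800 + 108 = 125908 Hz.
Rearranging, u = v · (f₂ − f₀)/(f₂ + f₀) = 1497 × 108/251708 ≈ 0.64 m/s.
So the fish school is moving at 0.64 m/s toward the emitter.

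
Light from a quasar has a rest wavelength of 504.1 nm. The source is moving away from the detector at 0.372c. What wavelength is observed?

745.1 nm

Relativistic Doppler for wavelength: λ' = λ₀ · √((1 + β)/(1 − β)).
λ' = 504.1 × √(1.3720/0.6280) = 504.1 × 1.47808 ≈ 745.1 nm.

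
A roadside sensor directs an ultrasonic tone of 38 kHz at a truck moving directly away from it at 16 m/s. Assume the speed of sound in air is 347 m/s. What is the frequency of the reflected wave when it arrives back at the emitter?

The truck first receives the wave as a moving observer: f₁ = f₀ · (v − u)/v = 38 × (347 − 16)/347 ≈ 36.2 kHz.
The reflection then acts as a moving source: f₂ = f₁ · v/(v + u) ≈ 34.7 kHz.

34.7 kHz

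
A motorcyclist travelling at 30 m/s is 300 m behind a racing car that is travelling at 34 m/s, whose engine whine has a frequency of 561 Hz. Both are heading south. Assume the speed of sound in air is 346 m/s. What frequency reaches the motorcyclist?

The motorcyclist is behind, so the racing car is moving away from it while the motorcyclist is moving toward the racing car.
General Doppler shift: f' = f · (v + v_o)/(v + v_s).
f' = 561 × (346 + 30)/(346 + 34) = 561 × 376/380 ≈ 555 Hz.

555 Hz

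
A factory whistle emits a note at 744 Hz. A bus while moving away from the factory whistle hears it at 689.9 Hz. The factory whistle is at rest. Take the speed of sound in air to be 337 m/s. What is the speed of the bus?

f' = f · (v − v_o)/v ⇒ v_o = v · |f'/f − 1|.
v_o = 337 × |689.9/744 − 1| = 337 × 0.07272 ≈ 24.5 m/s.

24.5 m/s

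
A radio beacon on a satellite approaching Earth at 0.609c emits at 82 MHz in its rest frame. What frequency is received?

166.3 MHz

Relativistic Doppler for frequency: f' = f₀ · √((1 + β)/(1 − β)).
f' = 82 × √(1.6090/0.3910) = 82 × 2.02857 ≈ 166.3 MHz.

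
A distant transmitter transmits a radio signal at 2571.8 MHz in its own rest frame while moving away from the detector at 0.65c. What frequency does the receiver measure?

1184.5 MHz

Relativistic Doppler for frequency: f' = f₀ · √((1 − β)/(1 + β)).
f' = 2571.8 × √(0.3500/1.6500) = 2571.8 × 0.46057 ≈ 1184.5 MHz.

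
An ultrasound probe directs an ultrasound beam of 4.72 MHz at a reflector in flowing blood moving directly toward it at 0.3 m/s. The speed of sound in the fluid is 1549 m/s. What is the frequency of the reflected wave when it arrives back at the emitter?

At the reflector in flowing blood (a moving observer), f₁ = f₀ · (v + u)/v = 4.72 × 1549.3/1549 ≈ 4.721 MHz.
On reflection it acts as a source moving toward the stationary detector: f₂ = f₁ · v/(v − u) = 4.721 × 1549/1548.7 ≈ 4.722 MHz.
Equivalently f₂ = f₀ · (v + u)/(v − u).

4.722 MHz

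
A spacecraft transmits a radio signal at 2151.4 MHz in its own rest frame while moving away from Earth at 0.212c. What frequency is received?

1734.7 MHz

Relativistic Doppler for frequency: f' = f₀ · √((1 − β)/(1 + β)).
f' = 2151.4 × √(0.7880/1.2120) = 2151.4 × 0.80633 ≈ 1734.7 MHz.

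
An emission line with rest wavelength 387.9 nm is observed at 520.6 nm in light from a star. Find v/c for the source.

λ'/λ₀ = 1.3421 > 1 (redshift), so the source is receding.
λ'/λ₀ = √((1 + β)/(1 − β)) for a receding source ⇒ β = (r² − 1)/(r² + 1) with r = λ'/λ₀.
β = (1.8012 − 1)/(1.8012 + 1) ≈ 0.286.

0.286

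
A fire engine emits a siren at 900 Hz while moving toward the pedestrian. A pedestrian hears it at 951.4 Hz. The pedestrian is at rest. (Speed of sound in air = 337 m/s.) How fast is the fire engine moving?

18.2 m/s

f' = f · v/(v − v_s) ⇒ v_s = v · |1 − f/f'|.
v_s = 337 × |1 − 900/951.4| = 337 × 0.05403 ≈ 18.2 m/s.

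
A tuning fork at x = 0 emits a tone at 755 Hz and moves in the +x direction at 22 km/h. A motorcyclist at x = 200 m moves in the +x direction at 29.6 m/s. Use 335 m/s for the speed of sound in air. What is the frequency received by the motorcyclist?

22 km/h = 6.111 m/s.
The observer lies on the +x side, so the source is heading toward the observer and the observer is heading away from the source.
Both move, so f' = f · (v − v_o)/(v − v_s).
f' = 755 × (335 − 29.6)/(335 − 6.111) = 755 × 305.4/328.89 ≈ 701 Hz.

701 Hz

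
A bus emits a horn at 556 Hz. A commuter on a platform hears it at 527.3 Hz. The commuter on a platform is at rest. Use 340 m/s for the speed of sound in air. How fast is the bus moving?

f' < f, so the bus is receding.
f' = f · v/(v + v_s) ⇒ v_s = v · |1 − f/f'|.
v_s = 340 × |1 − 556/527.3| = 340 × 0.05443 ≈ 18.5 m/s.

18.5 m/s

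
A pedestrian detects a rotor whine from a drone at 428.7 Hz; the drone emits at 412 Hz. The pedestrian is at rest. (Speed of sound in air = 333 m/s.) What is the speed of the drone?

13.0 m/s

f' > f, so the drone is approaching.
f' = f · v/(v − v_s) ⇒ v_s = v · |1 − f/f'|.
v_s = 333 × |1 − 412/428.7| = 333 × 0.03895 ≈ 13.0 m/s.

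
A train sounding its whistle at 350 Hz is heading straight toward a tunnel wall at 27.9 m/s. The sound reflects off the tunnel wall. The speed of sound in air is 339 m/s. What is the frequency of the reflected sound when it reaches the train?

413 Hz

The tunnel wall receives the sound from a moving source: f₁ = f₀ · v/(v − v_e) = 350 × 339/311.1 ≈ 381 Hz.
On the return leg the train is a moving observer: f₂ = f₁ · (v + v_e)/v = 381 × 366.9/339 ≈ 413 Hz.
Equivalently f₂ = f₀ · (v + v_e)/(v − v_e).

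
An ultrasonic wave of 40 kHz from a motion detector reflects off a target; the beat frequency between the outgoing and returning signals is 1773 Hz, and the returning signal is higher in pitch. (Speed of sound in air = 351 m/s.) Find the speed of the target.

7.6 m/s

Double Doppler shift off a moving reflector: f₂ = f₀ · (v + u)/(v − u) (u > 0 toward emitter).
Returning signal is higher, so f₂ = f₀ + Δf = 40000 + 1773 = 41773 Hz.
Rearranging, u = v · (f₂ − f₀)/(f₂ + f₀) = 351 × 1773/81773 ≈ 7.6 m/s.
So the target is moving at 7.6 m/s toward the emitter.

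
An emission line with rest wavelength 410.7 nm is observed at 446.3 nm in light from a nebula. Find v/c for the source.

0.083c

λ'/λ₀ = 1.0867 > 1 (redshift), so the source is receding.
λ'/λ₀ = √((1 + β)/(1 − β)) for a receding source ⇒ β = (r² − 1)/(r² + 1) with r = λ'/λ₀.
β = (1.1809 − 1)/(1.1809 + 1) ≈ 0.083.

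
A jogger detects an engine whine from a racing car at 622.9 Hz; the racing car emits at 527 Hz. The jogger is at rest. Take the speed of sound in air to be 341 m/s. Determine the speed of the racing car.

52 m/s

f' > f, so the racing car is approaching.
f' = f · v/(v − v_s) ⇒ v_s = v · |1 − f/f'|.
v_s = 341 × |1 − 527/622.9| = 341 × 0.154 ≈ 52 m/s.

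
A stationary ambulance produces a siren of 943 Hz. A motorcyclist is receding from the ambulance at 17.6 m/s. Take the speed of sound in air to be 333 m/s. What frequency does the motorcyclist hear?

893 Hz

Only the observer moves, away from the source, so f' = f · (v − v_o)/v.
f' = 943 × (333 − 17.6)/333 = 943 × 315.4/333 ≈ 893 Hz.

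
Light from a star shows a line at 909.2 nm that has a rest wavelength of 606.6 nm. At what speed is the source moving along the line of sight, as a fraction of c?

0.384c

λ'/λ₀ = 1.4988 > 1 (redshift), so the source is receding.
λ'/λ₀ = √((1 + β)/(1 − β)) for a receding source ⇒ β = (r² − 1)/(r² + 1) with r = λ'/λ₀.
β = (2.2465 − 1)/(2.2465 + 1) ≈ 0.384.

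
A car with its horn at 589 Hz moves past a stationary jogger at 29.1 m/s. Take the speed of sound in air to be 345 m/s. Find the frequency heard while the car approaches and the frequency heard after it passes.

Approaching: f₁ = f · v/(v − v_s) = 589 × 345/315.9 ≈ 643 Hz.
Receding: f₂ = f · v/(v + v_s) = 589 × 345/374.1 ≈ 543 Hz.

643 Hz approaching; 543 Hz receding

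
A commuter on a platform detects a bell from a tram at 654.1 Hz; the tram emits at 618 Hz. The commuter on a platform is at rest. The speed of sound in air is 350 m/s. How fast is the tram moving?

f' > f, so the tram is approaching.
f' = f · v/(v − v_s) ⇒ v_s = v · |1 − f/f'|.
v_s = 350 × |1 − 618/654.1| = 350 × 0.05519 ≈ 19.3 m/s.

19.3 m/s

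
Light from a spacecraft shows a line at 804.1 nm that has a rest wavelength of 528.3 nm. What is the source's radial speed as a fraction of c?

0.397

λ'/λ₀ = 1.5221 > 1 (redshift), so the source is receding.
λ'/λ₀ = √((1 + β)/(1 − β)) for a receding source ⇒ β = (r² − 1)/(r² + 1) with r = λ'/λ₀.
β = (2.3166 − 1)/(2.3166 + 1) ≈ 0.397.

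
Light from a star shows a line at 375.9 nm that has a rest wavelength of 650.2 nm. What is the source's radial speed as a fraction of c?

λ'/λ₀ = 0.5781 < 1 (blueshift), so the source is approaching.
λ'/λ₀ = √((1 − β)/(1 + β)) for an approaching source ⇒ β = (1 − r²)/(1 + r²) with r = λ'/λ₀.
β = (1 − 0.3342)/(1 + 0.3342) ≈ 0.499.

0.499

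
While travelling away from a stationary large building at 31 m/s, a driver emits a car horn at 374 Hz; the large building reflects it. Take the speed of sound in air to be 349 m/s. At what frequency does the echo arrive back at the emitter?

The large building receives the sound from a moving source: f₁ = f₀ · v/(v + v_e) = 374 × 349/380 ≈ 343 Hz.
On the return leg the driver is a moving observer: f₂ = f₁ · (v − v_e)/v = 343 × 318/349 ≈ 313 Hz.
Equivalently f₂ = f₀ · (v − v_e)/(v + v_e).

313 Hz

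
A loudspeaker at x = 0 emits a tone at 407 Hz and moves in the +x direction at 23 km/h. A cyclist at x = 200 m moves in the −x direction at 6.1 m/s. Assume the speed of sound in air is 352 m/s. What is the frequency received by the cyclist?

422 Hz

23 km/h = 6.389 m/s.
The observer lies on the +x side, so the source is heading toward the observer and the observer is heading toward the source.
General Doppler shift: f' = f · (v + v_o)/(v − v_s).
f' = 407 × (352 + 6.1)/(352 − 6.389) = 407 × 358.1/345.61 ≈ 422 Hz.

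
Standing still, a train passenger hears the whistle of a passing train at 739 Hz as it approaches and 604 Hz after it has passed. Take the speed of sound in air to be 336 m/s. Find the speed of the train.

f₁/f₂ = (v + v_s)/(v − v_s), so v_s = v · (f₁ − f₂)/(f₁ + f₂).
v_s = 336 × (739 − 604)/(739 + 604) = 336 × 135/1343 ≈ 34 m/s.

34 m/s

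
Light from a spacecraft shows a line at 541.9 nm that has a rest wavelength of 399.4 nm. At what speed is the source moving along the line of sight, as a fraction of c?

λ'/λ₀ = 1.3568 > 1 (redshift), so the source is receding.
λ'/λ₀ = √((1 + β)/(1 − β)) for a receding source ⇒ β = (r² − 1)/(r² + 1) with r = λ'/λ₀.
β = (1.8409 − 1)/(1.8409 + 1) ≈ 0.296.

0.296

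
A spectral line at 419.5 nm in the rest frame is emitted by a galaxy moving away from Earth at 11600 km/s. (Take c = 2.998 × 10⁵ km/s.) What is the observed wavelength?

β = v/c = 11600/299800 = 0.0387.
Relativistic Doppler for wavelength: λ' = λ₀ · √((1 + β)/(1 − β)).
λ' = 419.5 × √(1.0387/0.9613) = 419.5 × 1.03947 ≈ 436.1 nm.

436.1 nm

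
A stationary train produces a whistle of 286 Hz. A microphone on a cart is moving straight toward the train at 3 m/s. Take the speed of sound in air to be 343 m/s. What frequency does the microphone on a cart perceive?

Only the observer moves, toward the source, so f' = f · (v + v_o)/v.
f' = 286 × (343 + 3)/343 = 286 × 346/343 ≈ 289 Hz.

289 Hz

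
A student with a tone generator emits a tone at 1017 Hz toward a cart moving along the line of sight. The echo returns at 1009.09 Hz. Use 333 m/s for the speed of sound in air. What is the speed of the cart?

1.30 m/s

Double Doppler shift off a moving reflector: f₂ = f₀ · (v + u)/(v − u) (u > 0 toward emitter).
Rearranging, u = v · (f₂ − f₀)/(f₂ + f₀) = 333 × -7.91/2026.09 ≈ -1.30 m/s.
So the cart is moving at 1.30 m/s away from the emitter.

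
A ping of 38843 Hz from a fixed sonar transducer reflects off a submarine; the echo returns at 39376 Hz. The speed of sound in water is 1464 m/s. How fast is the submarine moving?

10.0 m/s

Double Doppler shift off a moving reflector: f₂ = f₀ · (v + u)/(v − u) (u > 0 toward emitter).
Rearranging, u = v · (f₂ − f₀)/(f₂ + f₀) = 1464 × 533/78219 ≈ 10.0 m/s.
So the submarine is moving at 10.0 m/s toward the emitter.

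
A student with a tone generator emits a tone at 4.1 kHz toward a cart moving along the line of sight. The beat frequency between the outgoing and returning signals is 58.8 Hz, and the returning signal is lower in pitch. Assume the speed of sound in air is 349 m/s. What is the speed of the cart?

Double Doppler shift off a moving reflector: f₂ = f₀ · (v + u)/(v − u) (u > 0 toward emitter).
Returning signal is lower, so f₂ = f₀ − Δf = 4100 − 58.8 = 4041.2 Hz.
Rearranging, u = v · (f₂ − f₀)/(f₂ + f₀) = 349 × -58.8/8141.2 ≈ -2.52 m/s.
So the cart is moving at 2.52 m/s away from the emitter.

2.52 m/s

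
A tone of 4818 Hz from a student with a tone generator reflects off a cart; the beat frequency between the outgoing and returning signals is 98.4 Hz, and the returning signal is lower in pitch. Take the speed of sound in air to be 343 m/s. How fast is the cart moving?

3.5 m/s

Double Doppler shift off a moving reflector: f₂ = f₀ · (v + u)/(v − u) (u > 0 toward emitter).
Returning signal is lower, so f₂ = f₀ − Δf = 4818 − 98.4 = 4719.6 Hz.
Rearranging, u = v · (f₂ − f₀)/(f₂ + f₀) = 343 × -98.4/9537.6 ≈ -3.5 m/s.
So the cart is moving at 3.5 m/s away from the emitter.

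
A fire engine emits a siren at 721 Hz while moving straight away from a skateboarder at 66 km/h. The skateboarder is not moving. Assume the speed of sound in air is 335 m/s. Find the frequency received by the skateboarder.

66 km/h = 18.33 m/s.
Only the source moves, away from the listener, so f' = f · v/(v + v_s).
f' = 721 × 335/(335 + 18.33) = 721 × 335/353.3 ≈ 684 Hz.

684 Hz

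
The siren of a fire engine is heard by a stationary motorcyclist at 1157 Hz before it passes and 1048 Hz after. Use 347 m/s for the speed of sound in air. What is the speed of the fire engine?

17.2 m/s

f₁/f₂ = (v + v_s)/(v − v_s), so v_s = v · (f₁ − f₂)/(f₁ + f₂).
v_s = 347 × (1157 − 1048)/(1157 + 1048) = 347 × 109/2205 ≈ 17.2 m/s.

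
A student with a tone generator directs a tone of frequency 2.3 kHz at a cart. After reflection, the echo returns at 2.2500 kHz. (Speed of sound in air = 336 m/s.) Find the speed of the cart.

Double Doppler shift off a moving reflector: f₂ = f₀ · (v + u)/(v − u) (u > 0 toward emitter).
Rearranging, u = v · (f₂ − f₀)/(f₂ + f₀) = 336 × -0.0500/4.5500 ≈ -3.7 m/s.
So the cart is moving at 3.7 m/s away from the emitter.

3.7 m/s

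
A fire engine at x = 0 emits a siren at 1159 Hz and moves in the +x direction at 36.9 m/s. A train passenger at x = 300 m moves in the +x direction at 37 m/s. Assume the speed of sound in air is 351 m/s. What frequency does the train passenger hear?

1159 Hz

The observer lies on the +x side, so the source is heading toward the observer and the observer is heading away from the source.
With source approaching and observer receding, f' = f · (v − v_o)/(v − v_s).
f' = 1159 × (351 − 37)/(351 − 36.9) = 1159 × 314/314.1 ≈ 1159 Hz.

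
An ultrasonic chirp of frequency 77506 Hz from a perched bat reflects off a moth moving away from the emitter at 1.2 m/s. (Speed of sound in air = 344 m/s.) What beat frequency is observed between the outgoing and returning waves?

The moth first receives the wave as a moving observer: f₁ = f₀ · (v − u)/v = 77506 × (344 − 1.2)/344 ≈ 77236 Hz.
On reflection it acts as a source moving away from the stationary detector: f₂ = f₁ · v/(v + u) = 77236 × 344/345.2 ≈ 76967 Hz.
Beat frequency: |f₂ − f₀| = 2u·f₀/(v + u) = 2 × 1.2 × 77506/345.2 ≈ 539 Hz.

539 Hz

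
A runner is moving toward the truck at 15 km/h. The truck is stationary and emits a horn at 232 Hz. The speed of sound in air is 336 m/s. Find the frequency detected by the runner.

15 km/h = 4.167 m/s.
Moving observer, stationary source: f' = f · (v + v_o)/v.
f' = 232 × (336 + 4.167)/336 = 232 × 340.17/336 ≈ 235 Hz.

235 Hz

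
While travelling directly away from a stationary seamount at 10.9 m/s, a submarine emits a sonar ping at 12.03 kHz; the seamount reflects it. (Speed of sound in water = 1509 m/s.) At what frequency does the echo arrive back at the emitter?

The seamount receives the sound from a moving source: f₁ = f₀ · v/(v + v_e) = 12.03 × 1509/1519.9 ≈ 11.94 kHz.
On the return leg the submarine is a moving observer: f₂ = f₁ · (v − v_e)/v = 11.94 × 1498.1/1509 ≈ 11.86 kHz.

11.86 kHz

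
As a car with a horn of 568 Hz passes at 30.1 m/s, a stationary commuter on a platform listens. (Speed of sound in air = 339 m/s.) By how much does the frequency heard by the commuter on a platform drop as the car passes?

102 Hz

Approaching: f₁ = f · v/(v − v_s) = 568 × 339/308.9 ≈ 623 Hz.
Receding: f₂ = f · v/(v + v_s) = 568 × 339/369.1 ≈ 522 Hz.
Drop: f₁ − f₂ = 2f·v·v_s/(v² − v_s²) = 2 × 568 × 339 × 30.1/(339² − 30.1²) ≈ 102 Hz.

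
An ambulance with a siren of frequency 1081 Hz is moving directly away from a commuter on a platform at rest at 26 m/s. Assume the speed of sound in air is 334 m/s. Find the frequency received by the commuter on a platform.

With the source moving away from a stationary observer, f' = f · v/(v + v_s).
f' = 1081 × 334/(334 + 26) = 1081 × 334/360 ≈ 1003 Hz.

1003 Hz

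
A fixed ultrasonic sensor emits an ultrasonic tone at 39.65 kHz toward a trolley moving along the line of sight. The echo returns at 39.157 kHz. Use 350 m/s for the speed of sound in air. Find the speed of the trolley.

Double Doppler shift off a moving reflector: f₂ = f₀ · (v + u)/(v − u) (u > 0 toward emitter).
Rearranging, u = v · (f₂ − f₀)/(f₂ + f₀) = 350 × -0.493/78.807 ≈ -2.19 m/s.
So the trolley is moving at 2.19 m/s away from the emitter.

2.19 m/s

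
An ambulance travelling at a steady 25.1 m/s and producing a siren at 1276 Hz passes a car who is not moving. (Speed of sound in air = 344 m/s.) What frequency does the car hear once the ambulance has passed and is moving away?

Receding: f₂ = f · v/(v + v_s) = 1276 × 344/369.1 ≈ 1189 Hz.

1189 Hz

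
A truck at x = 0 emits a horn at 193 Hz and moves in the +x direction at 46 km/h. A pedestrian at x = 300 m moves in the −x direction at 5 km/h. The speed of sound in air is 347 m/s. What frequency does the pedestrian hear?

201 Hz

46 km/h = 12.78 m/s; 5 km/h = 1.389 m/s.
The observer lies on the +x side, so the source is heading toward the observer and the observer is heading toward the source.
Both move, so f' = f · (v + v_o)/(v − v_s).
f' = 193 × (347 + 1.389)/(347 − 12.78) = 193 × 348.39/334.22 ≈ 201 Hz.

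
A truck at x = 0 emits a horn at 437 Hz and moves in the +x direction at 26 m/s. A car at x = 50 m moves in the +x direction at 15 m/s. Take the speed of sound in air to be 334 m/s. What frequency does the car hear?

The observer lies on the +x side, so the source is heading toward the observer and the observer is heading away from the source.
With source approaching and observer receding, f' = f · (v − v_o)/(v − v_s).
f' = 437 × (334 − 15)/(334 − 26) = 437 × 319/308 ≈ 453 Hz.

453 Hz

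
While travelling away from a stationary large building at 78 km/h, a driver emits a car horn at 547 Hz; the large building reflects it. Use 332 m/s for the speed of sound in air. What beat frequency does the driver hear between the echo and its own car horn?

67 Hz

78 km/h = 21.67 m/s.
The large building receives the sound from a moving source: f₁ = f₀ · v/(v + v_e) = 547 × 332/353.67 ≈ 513.5 Hz.
On the return leg the driver is a moving observer: f₂ = f₁ · (v − v_e)/v = 513.5 × 310.33/332 ≈ 480.0 Hz.
Equivalently f₂ = f₀ · (v − v_e)/(v + v_e).
Beat against the emitted tone: |f₂ − f₀| = 2v_e·f₀/(v + v_e) = 2 × 21.67 × 547/353.67 ≈ 67 Hz.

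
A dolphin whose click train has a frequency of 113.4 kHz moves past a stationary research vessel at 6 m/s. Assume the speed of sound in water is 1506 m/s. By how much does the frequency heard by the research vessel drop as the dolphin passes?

Approaching: f₁ = f · v/(v − v_s) = 113.4 × 1506/1500 ≈ 113.854 kHz.
Receding: f₂ = f · v/(v + v_s) = 113.4 × 1506/1512 ≈ 112.950 kHz.
Drop: f₁ − f₂ = 2f·v·v_s/(v² − v_s²) = 2 × 113.4 × 1506 × 6/(1506² − 6²) ≈ 0.904 kHz.

0.904 kHz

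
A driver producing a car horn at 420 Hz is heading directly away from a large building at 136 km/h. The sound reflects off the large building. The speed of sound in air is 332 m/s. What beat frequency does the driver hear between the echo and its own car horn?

86 Hz

136 km/h = 37.78 m/s.
The large building receives the sound from a moving source: f₁ = f₀ · v/(v + v_e) = 420 × 332/369.78 ≈ 377.1 Hz.
On the return leg the driver is a moving observer: f₂ = f₁ · (v − v_e)/v = 377.1 × 294.22/332 ≈ 334.2 Hz.
Beat against the emitted tone: |f₂ − f₀| = 2v_e·f₀/(v + v_e) = 2 × 37.78 × 420/369.78 ≈ 86 Hz.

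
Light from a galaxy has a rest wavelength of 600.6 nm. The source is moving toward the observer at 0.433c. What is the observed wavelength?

377.8 nm

Relativistic Doppler for wavelength: λ' = λ₀ · √((1 − β)/(1 + β)).
λ' = 600.6 × √(0.5670/1.4330) = 600.6 × 0.62903 ≈ 377.8 nm.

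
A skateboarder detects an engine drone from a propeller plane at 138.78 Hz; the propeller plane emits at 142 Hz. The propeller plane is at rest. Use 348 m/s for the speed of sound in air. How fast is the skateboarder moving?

7.9 m/s

f' < f, so the skateboarder is receding.
f' = f · (v − v_o)/v ⇒ v_o = v · |f'/f − 1|.
v_o = 348 × |138.78/142 − 1| = 348 × 0.02268 ≈ 7.9 m/s.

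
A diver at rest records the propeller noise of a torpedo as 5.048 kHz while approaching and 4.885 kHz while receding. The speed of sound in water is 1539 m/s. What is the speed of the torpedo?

25 m/s

f₁/f₂ = (v + v_s)/(v − v_s), so v_s = v · (f₁ − f₂)/(f₁ + f₂).
v_s = 1539 × (5.048 − 4.885)/(5.048 + 4.885) = 1539 × 0.163/9.933 ≈ 25 m/s.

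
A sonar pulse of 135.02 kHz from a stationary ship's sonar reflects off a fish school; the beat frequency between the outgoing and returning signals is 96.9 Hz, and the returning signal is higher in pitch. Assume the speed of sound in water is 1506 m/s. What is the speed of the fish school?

Double Doppler shift off a moving reflector: f₂ = f₀ · (v + u)/(v − u) (u > 0 toward emitter).
Returning signal is higher, so f₂ = f₀ + Δf = 135020 + 96.9 = 135116.9 Hz.
Rearranging, u = v · (f₂ − f₀)/(f₂ + f₀) = 1506 × 96.9/270136.9 ≈ 0.54 m/s.
So the fish school is moving at 0.54 m/s toward the emitter.

0.54 m/s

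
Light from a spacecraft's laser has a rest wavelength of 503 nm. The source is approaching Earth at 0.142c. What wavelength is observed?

Relativistic Doppler for wavelength: λ' = λ₀ · √((1 − β)/(1 + β)).
λ' = 503 × √(0.8580/1.1420) = 503 × 0.86678 ≈ 436.0 nm.

436.0 nm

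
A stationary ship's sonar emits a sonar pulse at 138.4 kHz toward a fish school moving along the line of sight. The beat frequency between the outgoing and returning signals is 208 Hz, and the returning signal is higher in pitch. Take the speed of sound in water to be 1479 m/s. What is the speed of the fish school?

1.11 m/s

Double Doppler shift off a moving reflector: f₂ = f₀ · (v + u)/(v − u) (u > 0 toward emitter).
Returning signal is higher, so f₂ = f₀ + Δf = 138400 + 208 = 138608 Hz.
Rearranging, u = v · (f₂ − f₀)/(f₂ + f₀) = 1479 × 208/277008 ≈ 1.11 m/s.
So the fish school is moving at 1.11 m/s toward the emitter.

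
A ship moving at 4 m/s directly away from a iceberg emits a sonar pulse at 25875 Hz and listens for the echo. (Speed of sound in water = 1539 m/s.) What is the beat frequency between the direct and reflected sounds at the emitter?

134 Hz

The iceberg receives the sound from a moving source: f₁ = f₀ · v/(v + v_e) = 25875 × 1539/1543 ≈ 25807.9 Hz.
On the return leg the ship is a moving observer: f₂ = f₁ · (v − v_e)/v = 25807.9 × 1535/1539 ≈ 25740.8 Hz.
Beat against the emitted tone: |f₂ − f₀| = 2v_e·f₀/(v + v_e) = 2 × 4 × 25875/1543 ≈ 134 Hz.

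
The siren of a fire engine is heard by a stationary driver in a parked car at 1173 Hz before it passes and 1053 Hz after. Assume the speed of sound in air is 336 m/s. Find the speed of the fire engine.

18.1 m/s

f₁/f₂ = (v + v_s)/(v − v_s), so v_s = v · (f₁ − f₂)/(f₁ + f₂).
v_s = 336 × (1173 − 1053)/(1173 + 1053) = 336 × 120/2226 ≈ 18.1 m/s.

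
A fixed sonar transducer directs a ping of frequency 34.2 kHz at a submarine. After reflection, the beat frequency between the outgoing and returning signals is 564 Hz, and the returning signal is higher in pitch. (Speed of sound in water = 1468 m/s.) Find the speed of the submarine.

12.0 m/s

Double Doppler shift off a moving reflector: f₂ = f₀ · (v + u)/(v − u) (u > 0 toward emitter).
Returning signal is higher, so f₂ = f₀ + Δf = 34200 + 564 = 34764 Hz.
Rearranging, u = v · (f₂ − f₀)/(f₂ + f₀) = 1468 × 564/68964 ≈ 12.0 m/s.
So the submarine is moving at 12.0 m/s toward the emitter.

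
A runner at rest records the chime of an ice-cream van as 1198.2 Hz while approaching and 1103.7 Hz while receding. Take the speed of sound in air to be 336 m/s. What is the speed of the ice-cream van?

f₁/f₂ = (v + v_s)/(v − v_s), so v_s = v · (f₁ − f₂)/(f₁ + f₂).
v_s = 336 × (1198.2 − 1103.7)/(1198.2 + 1103.7) = 336 × 94.5/2301.9 ≈ 13.8 m/s.

13.8 m/s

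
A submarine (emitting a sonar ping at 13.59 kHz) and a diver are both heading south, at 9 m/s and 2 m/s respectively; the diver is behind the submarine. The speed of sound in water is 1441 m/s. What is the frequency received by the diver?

13.52 kHz

The diver is behind, so the submarine is moving away from it while the diver is moving toward the submarine.
With source receding and observer approaching, f' = f · (v + v_o)/(v + v_s).
f' = 13.59 × (1441 + 2)/(1441 + 9) = 13.59 × 1443/1450 ≈ 13.52 kHz.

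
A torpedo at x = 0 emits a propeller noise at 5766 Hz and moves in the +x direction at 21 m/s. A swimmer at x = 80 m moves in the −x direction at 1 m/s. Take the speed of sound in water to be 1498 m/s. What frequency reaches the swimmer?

The observer lies on the +x side, so the source is heading toward the observer and the observer is heading toward the source.
Both move, so f' = f · (v + v_o)/(v − v_s).
f' = 5766 × (1498 + 1)/(1498 − 21) = 5766 × 1499/1477 ≈ 5852 Hz.

5852 Hz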